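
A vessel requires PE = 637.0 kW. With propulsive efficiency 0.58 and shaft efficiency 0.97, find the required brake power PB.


Formula: PB = PE / (eta_D * eta_S)
Step 1 — combined efficiency = eta_D * eta_S = 0.58 * 0.97 = 0.5626
Step 2 — PB = 637.0 / 0.5626 ≈ 1132.2 kW (5 s.f.)

1132.2 kW


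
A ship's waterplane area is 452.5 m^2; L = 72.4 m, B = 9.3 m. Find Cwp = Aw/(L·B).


Formula: Cwp = Aw / (L * B)
Step 1 — L * B = 72.4 * 9.3 = 673.32 m^2
Step 2 — Cwp = 452.5 / 673.32 ≈ 0.67204 (5 s.f.)

0.67204


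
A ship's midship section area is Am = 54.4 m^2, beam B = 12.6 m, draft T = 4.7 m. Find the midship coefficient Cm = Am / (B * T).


Formula: Cm = Am / (B * T)
Step 1 — B * T = 12.6 * 4.7 = 59.22 m^2
Step 2 — Cm = 54.4 / 59.22 ≈ 0.91861 (5 s.f.)

0.91861


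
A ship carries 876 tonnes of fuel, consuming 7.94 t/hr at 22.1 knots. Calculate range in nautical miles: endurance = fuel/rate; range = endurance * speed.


Formula: endurance = fuel / rate; range = endurance * speed
Step 1 — endurance = 876 / 7.94 = 110.3275 hours
Step 2 — range = 110.3275 * 22.1 ≈ 2438.2 nautical miles (5 s.f.)

2438.2 NM


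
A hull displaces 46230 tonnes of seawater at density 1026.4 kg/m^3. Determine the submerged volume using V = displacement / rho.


Formula: V = mass / rho
Step 1 — convert tonnes to kg: 46230 t * 1000 = 46230000 kg
Step 2 — V = 46230000 / 1026.4 ≈ 45041 m^3 (5 s.f.)

45041 m^3


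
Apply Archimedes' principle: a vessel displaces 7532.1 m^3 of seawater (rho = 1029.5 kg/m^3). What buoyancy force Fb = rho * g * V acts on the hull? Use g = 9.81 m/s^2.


Formula: Fb = rho * g * V
Substituting: Fb = 1029.5 * 9.81 * 7532.1
Intermediate: 1029.5 * 9.81 = 10099.395
Result: Fb = 10099.395 * 7532.1 ≈ 76070000 N (5 s.f.)

76070000 N


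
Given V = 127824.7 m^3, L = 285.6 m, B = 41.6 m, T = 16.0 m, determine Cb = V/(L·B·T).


Formula: Cb = V / (L * B * T)
Step 1 — L * B * T = 285.6 * 41.6 * 16.0 = 190095.36 m^3
Step 2 — Cb = 127824.7 / 190095.36 ≈ 0.67242 (5 s.f.)

0.67242


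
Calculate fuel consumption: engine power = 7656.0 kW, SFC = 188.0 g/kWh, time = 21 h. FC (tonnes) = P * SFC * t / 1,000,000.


Formula: FC (tonnes) = P * SFC * t / 1,000,000
Step 1 — P * SFC * t = 7656.0 * 188.0 * 21 = 30225888.0 g
Step 2 — FC (tonnes) = 30225888.0 / 1,000,000 ≈ 30.226 tonnes (5 s.f.)

30.226 tonnes


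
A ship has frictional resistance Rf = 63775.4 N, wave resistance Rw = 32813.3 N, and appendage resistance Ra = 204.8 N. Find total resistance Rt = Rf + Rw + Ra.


Formula: Rt = Rf + Rw + Ra
Substituting: Rt = 63775.4 + 32813.3 + 204.8
Result: Rt = 96793.5 N

96793.5 N


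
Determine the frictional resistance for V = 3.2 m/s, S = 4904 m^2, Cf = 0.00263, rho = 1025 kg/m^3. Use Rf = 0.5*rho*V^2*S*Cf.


Formula: Rf = 0.5 * rho * V^2 * S * Cf
Step 1 — V^2 = 3.2^2 = 10.24
Step 2 — 0.5 * rho * V^2 = 0.5 * 1025 * 10.24 = 5248.0
Step 3 — Rf = 5248.0 * 4904 * 0.00263 ≈ 67686 N (5 s.f.)

67686 N


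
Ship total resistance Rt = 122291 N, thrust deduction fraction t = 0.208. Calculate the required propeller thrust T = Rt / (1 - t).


Formula: T = Rt / (1 - t)
Step 1 — (1 - t) = 1 - 0.208 = 0.792
Step 2 — T = 122291 / 0.792 ≈ 154410 N (5 s.f.)

154410 N


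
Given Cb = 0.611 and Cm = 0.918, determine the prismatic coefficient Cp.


Formula: Cp = Cb / Cm
Substituting: Cp = 0.611 / 0.918
Result: Cp ≈ 0.66558 (5 s.f.)

0.66558


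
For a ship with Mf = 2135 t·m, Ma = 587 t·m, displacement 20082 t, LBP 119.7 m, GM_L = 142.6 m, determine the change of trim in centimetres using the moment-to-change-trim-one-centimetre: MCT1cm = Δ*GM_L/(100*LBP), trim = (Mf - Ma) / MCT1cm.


Formula: net trimming moment = Mf - Ma; MCT1cm = Δ*GM_L/(100*LBP); trim = net moment / MCT1cm
Step 1 — net trimming moment = 2135 - 587 = 1548 t·m
Step 2 — MCT1cm = 20082 * 142.6 / (100 * 119.7) = 239.2392 t·m/cm
Step 3 — trim = 1548 / 239.2392 ≈ 6.4705 cm (5 s.f.)

6.4705 cm


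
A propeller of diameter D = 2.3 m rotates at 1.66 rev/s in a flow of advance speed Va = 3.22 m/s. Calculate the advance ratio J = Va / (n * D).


Formula: J = Va / (n * D)
Step 1 — n * D = 1.66 * 2.3 = 3.818
Step 2 — J = 3.22 / 3.818 ≈ 0.84337 (5 s.f.)

0.84337


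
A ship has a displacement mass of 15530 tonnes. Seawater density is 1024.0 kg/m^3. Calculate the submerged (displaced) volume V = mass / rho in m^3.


Formula: V = mass / rho
Step 1 — convert tonnes to kg: 15530 t * 1000 = 15530000 kg
Step 2 — V = 15530000 / 1024.0 ≈ 15166 m^3 (5 s.f.)

15166 m^3


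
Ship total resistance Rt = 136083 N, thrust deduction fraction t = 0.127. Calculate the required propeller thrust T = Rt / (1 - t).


Formula: T = Rt / (1 - t)
Step 1 — (1 - t) = 1 - 0.127 = 0.873
Step 2 — T = 136083 / 0.873 ≈ 155880 N (5 s.f.)

155880 N


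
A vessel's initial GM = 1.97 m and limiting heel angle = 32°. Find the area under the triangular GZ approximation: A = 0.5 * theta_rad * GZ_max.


Formula: GZ_max = GM * sin(theta); Area = 0.5 * theta_rad * GZ_max
Step 1 — GZ_max = 1.97 * sin(32°) = 1.97 * 0.529919 = 1.04394 m
Step 2 — theta_rad = 32 * pi/180 = 0.558505 rad
Step 3 — Area = 0.5 * 0.558505 * 1.04394 ≈ 0.29152 m·rad (5 s.f.)

0.29152 m·rad


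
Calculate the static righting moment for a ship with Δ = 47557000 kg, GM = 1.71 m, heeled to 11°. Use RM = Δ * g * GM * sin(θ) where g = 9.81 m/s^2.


Formula: GZ = GM * sin(theta); RM = disp * g * GZ
Step 1 — GZ = 1.71 * sin(11°) = 1.71 * 0.190809 = 0.326283 m
Step 2 — RM = 47557000 * 9.81 * 0.326283 ≈ 152220000 N·m (5 s.f.)

152220000 N·m


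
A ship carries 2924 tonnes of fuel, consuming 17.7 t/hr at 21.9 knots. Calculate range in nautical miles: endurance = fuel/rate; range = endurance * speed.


Formula: endurance = fuel / rate; range = endurance * speed
Step 1 — endurance = 2924 / 17.7 = 165.1977 hours
Step 2 — range = 165.1977 * 21.9 ≈ 3617.8 nautical miles (5 s.f.)

3617.8 NM


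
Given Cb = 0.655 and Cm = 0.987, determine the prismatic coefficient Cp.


Formula: Cp = Cb / Cm
Substituting: Cp = 0.655 / 0.987
Result: Cp ≈ 0.66363 (5 s.f.)

0.66363


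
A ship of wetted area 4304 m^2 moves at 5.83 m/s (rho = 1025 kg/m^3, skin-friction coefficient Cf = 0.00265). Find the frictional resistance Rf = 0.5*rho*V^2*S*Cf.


Formula: Rf = 0.5 * rho * V^2 * S * Cf
Step 1 — V^2 = 5.83^2 = 33.9889
Step 2 — 0.5 * rho * V^2 = 0.5 * 1025 * 33.9889 = 17419.31125
Step 3 — Rf = 17419.31125 * 4304 * 0.00265 ≈ 198680 N (5 s.f.)

198680 N


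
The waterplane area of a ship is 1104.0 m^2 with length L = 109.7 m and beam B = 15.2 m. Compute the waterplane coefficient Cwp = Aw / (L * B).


Formula: Cwp = Aw / (L * B)
Step 1 — L * B = 109.7 * 15.2 = 1667.44 m^2
Step 2 — Cwp = 1104.0 / 1667.44 ≈ 0.66209 (5 s.f.)

0.66209


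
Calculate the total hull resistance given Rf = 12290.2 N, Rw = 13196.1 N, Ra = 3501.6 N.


Formula: Rt = Rf + Rw + Ra
Substituting: Rt = 12290.2 + 13196.1 + 3501.6
Result: Rt = 28987.9 N

28987.9 N


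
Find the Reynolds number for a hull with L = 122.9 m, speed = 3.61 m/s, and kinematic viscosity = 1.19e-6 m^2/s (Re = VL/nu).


Formula: Re = V * L / nu
Step 1 — V * L = 3.61 * 122.9 = 443.669 m^2/s
Step 2 — Re = 443.669 / 1.19e-6 = 3.73e+08

3.73e+08


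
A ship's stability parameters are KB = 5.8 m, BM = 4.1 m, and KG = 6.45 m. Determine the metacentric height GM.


Formula: GM = KB + BM - KG
Step 1 — KM = KB + BM = 5.8 + 4.1 = 9.9 m
Step 2 — GM = KM - KG = 9.9 - 6.45 = 3.45 m

3.45 m


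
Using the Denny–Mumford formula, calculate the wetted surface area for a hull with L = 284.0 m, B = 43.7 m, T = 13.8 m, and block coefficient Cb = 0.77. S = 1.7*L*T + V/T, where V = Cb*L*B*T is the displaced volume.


Formula: S = 1.7*L*T + V/T with V = Cb*L*B*T, i.e. S = L * (1.7*T + Cb*B)
Step 1 — 1.7*T = 1.7 * 13.8 = 23.46 m
Step 2 — Cb*B = 0.77 * 43.7 = 33.649 m
Step 3 — 1.7*T + Cb*B = 23.46 + 33.649 = 57.109 m
Step 4 — S = 284.0 * 57.109 ≈ 16219 m^2 (5 s.f.)

16219 m^2


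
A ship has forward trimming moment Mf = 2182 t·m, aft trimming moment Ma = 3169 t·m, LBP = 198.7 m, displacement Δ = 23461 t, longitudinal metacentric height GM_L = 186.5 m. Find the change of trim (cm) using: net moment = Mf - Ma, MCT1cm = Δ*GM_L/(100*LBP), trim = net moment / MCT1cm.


Formula: net trimming moment = Mf - Ma; MCT1cm = Δ*GM_L/(100*LBP); trim = net moment / MCT1cm
Step 1 — net trimming moment = 2182 - 3169 = -987 t·m
Step 2 — MCT1cm = 23461 * 186.5 / (100 * 198.7) = 220.2052 t·m/cm
Step 3 — trim = -987 / 220.2052 ≈ -4.4822 cm (5 s.f.)

-4.4822 cm


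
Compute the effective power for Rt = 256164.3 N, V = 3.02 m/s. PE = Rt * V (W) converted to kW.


Formula: PE = Rt * V / 1000 (kW)
Step 1 — PE (W) = 256164.3 * 3.02 = 773616.186 W
Step 2 — PE (kW) = 773616.186 / 1000 ≈ 773.62 kW (5 s.f.)

773.62 kW


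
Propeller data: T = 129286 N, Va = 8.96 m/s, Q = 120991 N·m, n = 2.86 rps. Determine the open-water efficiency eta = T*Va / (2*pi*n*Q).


Formula: eta = T * Va / (2 * pi * n * Q)
Step 1 — numerator = T * Va = 129286 * 8.96 = 1158402.56
Step 2 — 2 * pi * n = 2 * pi * 2.86 = 17.96991
Step 3 — denominator = 17.96991 * 120991 = 2174197.38
Step 4 — eta = 1158402.56 / 2174197.38 ≈ 0.53280 (5 s.f.)

0.53280


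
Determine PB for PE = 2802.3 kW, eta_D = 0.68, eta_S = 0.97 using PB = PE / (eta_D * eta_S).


Formula: PB = PE / (eta_D * eta_S)
Step 1 — combined efficiency = eta_D * eta_S = 0.68 * 0.97 = 0.6596
Step 2 — PB = 2802.3 / 0.6596 ≈ 4248.5 kW (5 s.f.)

4248.5 kW


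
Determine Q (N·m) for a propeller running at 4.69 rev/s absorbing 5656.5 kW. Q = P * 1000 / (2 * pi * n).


Formula: Q = P_W / (2 * pi * n)
Step 1 — P_W = 5656.5 kW * 1000 = 5656500.0 W
Step 2 — 2 * pi * n = 2 * pi * 4.69 = 29.468139
Step 3 — Q = 5656500.0 / 29.468139 ≈ 191950 N·m (5 s.f.)

191950 N·m


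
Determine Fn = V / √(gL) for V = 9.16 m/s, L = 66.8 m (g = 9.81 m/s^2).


Formula: Fn = V / sqrt(g * L)
Step 1 — g * L = 9.81 * 66.8 = 655.308
Step 2 — sqrt(g * L) = sqrt(655.308) = 25.598984
Step 3 — Fn = 9.16 / 25.598984 ≈ 0.35783 (5 s.f.)

0.35783


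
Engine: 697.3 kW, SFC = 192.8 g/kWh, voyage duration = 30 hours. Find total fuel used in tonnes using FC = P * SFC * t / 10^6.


Formula: FC (tonnes) = P * SFC * t / 1,000,000
Step 1 — P * SFC * t = 697.3 * 192.8 * 30 = 4033183.2 g
Step 2 — FC (tonnes) = 4033183.2 / 1,000,000 ≈ 4.0332 tonnes (5 s.f.)

4.0332 tonnes


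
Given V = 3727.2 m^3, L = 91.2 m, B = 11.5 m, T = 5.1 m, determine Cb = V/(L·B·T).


Formula: Cb = V / (L * B * T)
Step 1 — L * B * T = 91.2 * 11.5 * 5.1 = 5348.88 m^3
Step 2 — Cb = 3727.2 / 5348.88 ≈ 0.69682 (5 s.f.)

0.69682


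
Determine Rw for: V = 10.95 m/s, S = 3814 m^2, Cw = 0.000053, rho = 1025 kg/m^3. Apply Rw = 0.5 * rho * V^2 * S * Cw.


Formula: Rw = 0.5 * rho * V^2 * S * Cw
Step 1 — V^2 = 10.95^2 = 119.9025
Step 2 — 0.5 * rho * V^2 = 0.5 * 1025 * 119.9025 = 61450.03125
Step 3 — Rw = 61450.03125 * 3814 * 0.000053 ≈ 12422 N (5 s.f.)

12422 N


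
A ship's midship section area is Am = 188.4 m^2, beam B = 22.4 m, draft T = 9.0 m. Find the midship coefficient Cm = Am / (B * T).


Formula: Cm = Am / (B * T)
Step 1 — B * T = 22.4 * 9.0 = 201.6 m^2
Step 2 — Cm = 188.4 / 201.6 ≈ 0.93452 (5 s.f.)

0.93452


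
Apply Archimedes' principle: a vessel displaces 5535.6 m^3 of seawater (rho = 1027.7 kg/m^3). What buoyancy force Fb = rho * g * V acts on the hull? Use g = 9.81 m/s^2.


Formula: Fb = rho * g * V
Substituting: Fb = 1027.7 * 9.81 * 5535.6
Intermediate: 1027.7 * 9.81 = 10081.737
Result: Fb = 10081.737 * 5535.6 ≈ 55808000 N (5 s.f.)

55808000 N


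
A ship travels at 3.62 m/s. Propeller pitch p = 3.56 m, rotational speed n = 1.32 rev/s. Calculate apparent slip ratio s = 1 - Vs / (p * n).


Formula: s = 1 - Vs / (p * n)
Step 1 — p * n = 3.56 * 1.32 = 4.6992
Step 2 — Vs / (p*n) = 3.62 / 4.6992 = 0.770344 (6 d.p.)
Step 3 — s = 1 - 0.770344 = 0.229656

0.229656


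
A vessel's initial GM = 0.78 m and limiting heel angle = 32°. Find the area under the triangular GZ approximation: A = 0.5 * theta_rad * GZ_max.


Formula: GZ_max = GM * sin(theta); Area = 0.5 * theta_rad * GZ_max
Step 1 — GZ_max = 0.78 * sin(32°) = 0.78 * 0.529919 = 0.413337 m
Step 2 — theta_rad = 32 * pi/180 = 0.558505 rad
Step 3 — Area = 0.5 * 0.558505 * 0.413337 ≈ 0.11543 m·rad (5 s.f.)

0.11543 m·rad


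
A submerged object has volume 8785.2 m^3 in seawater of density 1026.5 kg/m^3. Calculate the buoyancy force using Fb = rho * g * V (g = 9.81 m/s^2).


Formula: Fb = rho * g * V
Substituting: Fb = 1026.5 * 9.81 * 8785.2
Intermediate: 1026.5 * 9.81 = 10069.965
Result: Fb = 10069.965 * 8785.2 ≈ 88467000 N (5 s.f.)

88467000 N


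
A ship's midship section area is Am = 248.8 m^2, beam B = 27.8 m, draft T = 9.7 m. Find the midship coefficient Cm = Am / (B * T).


Formula: Cm = Am / (B * T)
Step 1 — B * T = 27.8 * 9.7 = 269.66 m^2
Step 2 — Cm = 248.8 / 269.66 ≈ 0.92264 (5 s.f.)

0.92264


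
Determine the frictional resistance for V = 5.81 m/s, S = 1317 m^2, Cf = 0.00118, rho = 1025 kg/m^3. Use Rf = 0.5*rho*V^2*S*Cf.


Formula: Rf = 0.5 * rho * V^2 * S * Cf
Step 1 — V^2 = 5.81^2 = 33.7561
Step 2 — 0.5 * rho * V^2 = 0.5 * 1025 * 33.7561 = 17300.00125
Step 3 — Rf = 17300.00125 * 1317 * 0.00118 ≈ 26885 N (5 s.f.)

26885 N


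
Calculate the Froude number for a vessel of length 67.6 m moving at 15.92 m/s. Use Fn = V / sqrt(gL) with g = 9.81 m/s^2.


Formula: Fn = V / sqrt(g * L)
Step 1 — g * L = 9.81 * 67.6 = 663.156
Step 2 — sqrt(g * L) = sqrt(663.156) = 25.751815
Step 3 — Fn = 15.92 / 25.751815 ≈ 0.61821 (5 s.f.)

0.61821


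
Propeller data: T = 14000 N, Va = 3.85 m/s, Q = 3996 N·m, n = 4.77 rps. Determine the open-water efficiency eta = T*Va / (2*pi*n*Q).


Formula: eta = T * Va / (2 * pi * n * Q)
Step 1 — numerator = T * Va = 14000 * 3.85 = 53900.0
Step 2 — 2 * pi * n = 2 * pi * 4.77 = 29.970794
Step 3 — denominator = 29.970794 * 3996 = 119763.29
Step 4 — eta = 53900.0 / 119763.29 ≈ 0.45005 (5 s.f.)

0.45005


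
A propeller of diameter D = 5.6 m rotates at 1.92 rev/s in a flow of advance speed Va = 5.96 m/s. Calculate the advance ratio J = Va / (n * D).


Formula: J = Va / (n * D)
Step 1 — n * D = 1.92 * 5.6 = 10.752
Step 2 — J = 5.96 / 10.752 ≈ 0.55432 (5 s.f.)

0.55432


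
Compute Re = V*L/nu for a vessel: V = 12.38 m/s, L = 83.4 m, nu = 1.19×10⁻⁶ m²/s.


Formula: Re = V * L / nu
Step 1 — V * L = 12.38 * 83.4 = 1032.492 m^2/s
Step 2 — Re = 1032.492 / 1.19e-6 = 8.68e+08

8.68e+08


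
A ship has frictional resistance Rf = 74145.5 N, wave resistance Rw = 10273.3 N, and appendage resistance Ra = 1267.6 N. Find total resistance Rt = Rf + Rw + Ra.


Formula: Rt = Rf + Rw + Ra
Substituting: Rt = 74145.5 + 10273.3 + 1267.6
Result: Rt = 85686.4 N

85686.4 N


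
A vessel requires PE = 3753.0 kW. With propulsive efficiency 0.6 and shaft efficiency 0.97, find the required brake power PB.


Formula: PB = PE / (eta_D * eta_S)
Step 1 — combined efficiency = eta_D * eta_S = 0.6 * 0.97 = 0.582
Step 2 — PB = 3753.0 / 0.582 ≈ 6448.5 kW (5 s.f.)

6448.5 kW


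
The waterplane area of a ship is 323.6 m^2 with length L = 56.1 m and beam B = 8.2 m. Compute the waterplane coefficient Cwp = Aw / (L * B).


Formula: Cwp = Aw / (L * B)
Step 1 — L * B = 56.1 * 8.2 = 460.02 m^2
Step 2 — Cwp = 323.6 / 460.02 ≈ 0.70345 (5 s.f.)

0.70345


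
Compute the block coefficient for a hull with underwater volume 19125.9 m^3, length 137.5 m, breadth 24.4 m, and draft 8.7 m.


Formula: Cb = V / (L * B * T)
Step 1 — L * B * T = 137.5 * 24.4 * 8.7 = 29188.5 m^3
Step 2 — Cb = 19125.9 / 29188.5 ≈ 0.65525 (5 s.f.)

0.65525


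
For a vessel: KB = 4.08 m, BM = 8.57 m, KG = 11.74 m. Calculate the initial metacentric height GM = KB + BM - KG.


Formula: GM = KB + BM - KG
Step 1 — KM = KB + BM = 4.08 + 8.57 = 12.65 m
Step 2 — GM = KM - KG = 12.65 - 11.74 = 0.91 m

0.91 m


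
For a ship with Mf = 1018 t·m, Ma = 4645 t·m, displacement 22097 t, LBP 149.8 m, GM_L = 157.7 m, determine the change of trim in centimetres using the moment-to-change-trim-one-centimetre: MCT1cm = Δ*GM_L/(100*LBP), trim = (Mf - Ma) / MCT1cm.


Formula: net trimming moment = Mf - Ma; MCT1cm = Δ*GM_L/(100*LBP); trim = net moment / MCT1cm
Step 1 — net trimming moment = 1018 - 4645 = -3627 t·m
Step 2 — MCT1cm = 22097 * 157.7 / (100 * 149.8) = 232.6233 t·m/cm
Step 3 — trim = -3627 / 232.6233 ≈ -15.592 cm (5 s.f.)

-15.592 cm


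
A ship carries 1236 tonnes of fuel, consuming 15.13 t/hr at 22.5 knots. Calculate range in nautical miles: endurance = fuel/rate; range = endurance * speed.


Formula: endurance = fuel / rate; range = endurance * speed
Step 1 — endurance = 1236 / 15.13 = 81.692 hours
Step 2 — range = 81.692 * 22.5 ≈ 1838.1 nautical miles (5 s.f.)

1838.1 NM


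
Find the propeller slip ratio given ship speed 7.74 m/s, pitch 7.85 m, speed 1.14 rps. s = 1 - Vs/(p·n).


Formula: s = 1 - Vs / (p * n)
Step 1 — p * n = 7.85 * 1.14 = 8.949
Step 2 — Vs / (p*n) = 7.74 / 8.949 = 0.864901 (6 d.p.)
Step 3 — s = 1 - 0.864901 = 0.135099

0.135099


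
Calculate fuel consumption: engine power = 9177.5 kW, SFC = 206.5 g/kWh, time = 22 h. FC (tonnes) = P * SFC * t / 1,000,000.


Formula: FC (tonnes) = P * SFC * t / 1,000,000
Step 1 — P * SFC * t = 9177.5 * 206.5 * 22 = 41693382.5 g
Step 2 — FC (tonnes) = 41693382.5 / 1,000,000 ≈ 41.693 tonnes (5 s.f.)

41.693 tonnes


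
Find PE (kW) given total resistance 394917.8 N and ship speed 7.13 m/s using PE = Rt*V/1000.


Formula: PE = Rt * V / 1000 (kW)
Step 1 — PE (W) = 394917.8 * 7.13 = 2815763.914 W
Step 2 — PE (kW) = 2815763.914 / 1000 ≈ 2815.8 kW (5 s.f.)

2815.8 kW


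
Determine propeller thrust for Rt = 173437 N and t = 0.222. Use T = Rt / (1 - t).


Formula: T = Rt / (1 - t)
Step 1 — (1 - t) = 1 - 0.222 = 0.778
Step 2 — T = 173437 / 0.778 ≈ 222930 N (5 s.f.)

222930 N


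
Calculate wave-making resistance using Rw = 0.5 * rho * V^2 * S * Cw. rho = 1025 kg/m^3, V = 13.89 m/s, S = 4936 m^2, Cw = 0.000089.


Formula: Rw = 0.5 * rho * V^2 * S * Cw
Step 1 — V^2 = 13.89^2 = 192.9321
Step 2 — 0.5 * rho * V^2 = 0.5 * 1025 * 192.9321 = 98877.70125
Step 3 — Rw = 98877.70125 * 4936 * 0.000089 ≈ 43437 N (5 s.f.)

43437 N


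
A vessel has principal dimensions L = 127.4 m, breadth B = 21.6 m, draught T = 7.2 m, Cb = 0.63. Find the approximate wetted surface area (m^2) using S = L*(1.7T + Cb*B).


Formula: S = 1.7*L*T + V/T with V = Cb*L*B*T, i.e. S = L * (1.7*T + Cb*B)
Step 1 — 1.7*T = 1.7 * 7.2 = 12.24 m
Step 2 — Cb*B = 0.63 * 21.6 = 13.608 m
Step 3 — 1.7*T + Cb*B = 12.24 + 13.608 = 25.848 m
Step 4 — S = 127.4 * 25.848 ≈ 3293.0 m^2 (5 s.f.)

3293.0 m^2


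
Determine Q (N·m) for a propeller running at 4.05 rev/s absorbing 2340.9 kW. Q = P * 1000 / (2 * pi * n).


Formula: Q = P_W / (2 * pi * n)
Step 1 — P_W = 2340.9 kW * 1000 = 2340900.0 W
Step 2 — 2 * pi * n = 2 * pi * 4.05 = 25.4469
Step 3 — Q = 2340900.0 / 25.4469 ≈ 91992 N·m (5 s.f.)

91992 N·m


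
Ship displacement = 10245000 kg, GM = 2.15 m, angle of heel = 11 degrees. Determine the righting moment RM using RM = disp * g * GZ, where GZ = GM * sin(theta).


Formula: GZ = GM * sin(theta); RM = disp * g * GZ
Step 1 — GZ = 2.15 * sin(11°) = 2.15 * 0.190809 = 0.410239 m
Step 2 — RM = 10245000 * 9.81 * 0.410239 ≈ 41230000 N·m (5 s.f.)

41230000 N·m


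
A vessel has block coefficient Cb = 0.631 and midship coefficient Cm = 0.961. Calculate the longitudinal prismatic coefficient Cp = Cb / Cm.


Formula: Cp = Cb / Cm
Substituting: Cp = 0.631 / 0.961
Result: Cp ≈ 0.65661 (5 s.f.)

0.65661


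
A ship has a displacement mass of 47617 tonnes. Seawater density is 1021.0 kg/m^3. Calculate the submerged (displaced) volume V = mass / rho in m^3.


Formula: V = mass / rho
Step 1 — convert tonnes to kg: 47617 t * 1000 = 47617000 kg
Step 2 — V = 47617000 / 1021.0 ≈ 46638 m^3 (5 s.f.)

46638 m^3


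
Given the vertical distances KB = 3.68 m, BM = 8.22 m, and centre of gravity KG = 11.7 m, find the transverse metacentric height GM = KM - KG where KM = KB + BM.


Formula: GM = KB + BM - KG
Step 1 — KM = KB + BM = 3.68 + 8.22 = 11.9 m
Step 2 — GM = KM - KG = 11.9 - 11.7 = 0.2 m

0.2 m


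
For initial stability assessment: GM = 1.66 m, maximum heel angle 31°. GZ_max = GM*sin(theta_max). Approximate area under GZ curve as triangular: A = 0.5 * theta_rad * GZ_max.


Formula: GZ_max = GM * sin(theta); Area = 0.5 * theta_rad * GZ_max
Step 1 — GZ_max = 1.66 * sin(31°) = 1.66 * 0.515038 = 0.854963 m
Step 2 — theta_rad = 31 * pi/180 = 0.541052 rad
Step 3 — Area = 0.5 * 0.541052 * 0.854963 ≈ 0.23129 m·rad (5 s.f.)

0.23129 m·rad


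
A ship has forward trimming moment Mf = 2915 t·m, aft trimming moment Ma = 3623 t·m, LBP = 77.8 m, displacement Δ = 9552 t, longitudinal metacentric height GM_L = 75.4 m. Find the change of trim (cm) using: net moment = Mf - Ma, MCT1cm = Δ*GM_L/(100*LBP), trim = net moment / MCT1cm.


Formula: net trimming moment = Mf - Ma; MCT1cm = Δ*GM_L/(100*LBP); trim = net moment / MCT1cm
Step 1 — net trimming moment = 2915 - 3623 = -708 t·m
Step 2 — MCT1cm = 9552 * 75.4 / (100 * 77.8) = 92.5734 t·m/cm
Step 3 — trim = -708 / 92.5734 ≈ -7.6480 cm (5 s.f.)

-7.6480 cm


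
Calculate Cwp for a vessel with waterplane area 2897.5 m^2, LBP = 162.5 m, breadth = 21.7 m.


Formula: Cwp = Aw / (L * B)
Step 1 — L * B = 162.5 * 21.7 = 3526.25 m^2
Step 2 — Cwp = 2897.5 / 3526.25 ≈ 0.82169 (5 s.f.)

0.82169


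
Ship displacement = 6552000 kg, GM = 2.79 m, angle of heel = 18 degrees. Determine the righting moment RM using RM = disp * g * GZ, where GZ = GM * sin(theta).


Formula: GZ = GM * sin(theta); RM = disp * g * GZ
Step 1 — GZ = 2.79 * sin(18°) = 2.79 * 0.309017 = 0.862157 m
Step 2 — RM = 6552000 * 9.81 * 0.862157 ≈ 55415000 N·m (5 s.f.)

55415000 N·m


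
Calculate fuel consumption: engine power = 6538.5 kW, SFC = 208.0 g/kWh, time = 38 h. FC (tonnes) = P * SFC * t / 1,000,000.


Formula: FC (tonnes) = P * SFC * t / 1,000,000
Step 1 — P * SFC * t = 6538.5 * 208.0 * 38 = 51680304.0 g
Step 2 — FC (tonnes) = 51680304.0 / 1,000,000 ≈ 51.680 tonnes (5 s.f.)

51.680 tonnes


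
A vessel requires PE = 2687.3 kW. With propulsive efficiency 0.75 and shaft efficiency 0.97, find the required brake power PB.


Formula: PB = PE / (eta_D * eta_S)
Step 1 — combined efficiency = eta_D * eta_S = 0.75 * 0.97 = 0.7275
Step 2 — PB = 2687.3 / 0.7275 ≈ 3693.9 kW (5 s.f.)

3693.9 kW


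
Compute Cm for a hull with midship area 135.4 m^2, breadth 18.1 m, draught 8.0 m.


Formula: Cm = Am / (B * T)
Step 1 — B * T = 18.1 * 8.0 = 144.8 m^2
Step 2 — Cm = 135.4 / 144.8 ≈ 0.93508 (5 s.f.)

0.93508


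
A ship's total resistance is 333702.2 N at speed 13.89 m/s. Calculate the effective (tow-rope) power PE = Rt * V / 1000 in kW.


Formula: PE = Rt * V / 1000 (kW)
Step 1 — PE (W) = 333702.2 * 13.89 = 4635123.558 W
Step 2 — PE (kW) = 4635123.558 / 1000 ≈ 4635.1 kW (5 s.f.)

4635.1 kW


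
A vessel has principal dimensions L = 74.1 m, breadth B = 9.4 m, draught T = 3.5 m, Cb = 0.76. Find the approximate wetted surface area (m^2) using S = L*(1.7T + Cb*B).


Formula: S = 1.7*L*T + V/T with V = Cb*L*B*T, i.e. S = L * (1.7*T + Cb*B)
Step 1 — 1.7*T = 1.7 * 3.5 = 5.95 m
Step 2 — Cb*B = 0.76 * 9.4 = 7.144 m
Step 3 — 1.7*T + Cb*B = 5.95 + 7.144 = 13.094 m
Step 4 — S = 74.1 * 13.094 ≈ 970.27 m^2 (5 s.f.)

970.27 m^2


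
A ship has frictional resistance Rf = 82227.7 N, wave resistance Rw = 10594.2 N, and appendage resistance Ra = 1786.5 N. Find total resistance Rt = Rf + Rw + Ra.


Formula: Rt = Rf + Rw + Ra
Substituting: Rt = 82227.7 + 10594.2 + 1786.5
Result: Rt = 94608.4 N

94608.4 N


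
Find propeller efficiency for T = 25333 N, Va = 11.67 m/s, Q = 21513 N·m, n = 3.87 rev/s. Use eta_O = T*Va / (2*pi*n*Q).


Formula: eta = T * Va / (2 * pi * n * Q)
Step 1 — numerator = T * Va = 25333 * 11.67 = 295636.11
Step 2 — 2 * pi * n = 2 * pi * 3.87 = 24.315927
Step 3 — denominator = 24.315927 * 21513 = 523108.54
Step 4 — eta = 295636.11 / 523108.54 ≈ 0.56515 (5 s.f.)

0.56515


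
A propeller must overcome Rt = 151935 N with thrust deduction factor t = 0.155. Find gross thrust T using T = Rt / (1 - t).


Formula: T = Rt / (1 - t)
Step 1 — (1 - t) = 1 - 0.155 = 0.845
Step 2 — T = 151935 / 0.845 ≈ 179800 N (5 s.f.)

179800 N


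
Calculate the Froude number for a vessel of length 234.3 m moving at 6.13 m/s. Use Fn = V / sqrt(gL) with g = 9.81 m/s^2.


Formula: Fn = V / sqrt(g * L)
Step 1 — g * L = 9.81 * 234.3 = 2298.483
Step 2 — sqrt(g * L) = sqrt(2298.483) = 47.942497
Step 3 — Fn = 6.13 / 47.942497 ≈ 0.12786 (5 s.f.)

0.12786


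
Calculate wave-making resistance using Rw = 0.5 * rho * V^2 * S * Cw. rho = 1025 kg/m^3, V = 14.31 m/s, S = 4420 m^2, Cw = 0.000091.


Formula: Rw = 0.5 * rho * V^2 * S * Cw
Step 1 — V^2 = 14.31^2 = 204.7761
Step 2 — 0.5 * rho * V^2 = 0.5 * 1025 * 204.7761 = 104947.75125
Step 3 — Rw = 104947.75125 * 4420 * 0.000091 ≈ 42212 N (5 s.f.)

42212 N


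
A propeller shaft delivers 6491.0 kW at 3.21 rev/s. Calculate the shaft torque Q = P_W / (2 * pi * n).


Formula: Q = P_W / (2 * pi * n)
Step 1 — P_W = 6491.0 kW * 1000 = 6491000.0 W
Step 2 — 2 * pi * n = 2 * pi * 3.21 = 20.169025
Step 3 — Q = 6491000.0 / 20.169025 ≈ 321830 N·m (5 s.f.)

321830 N·m


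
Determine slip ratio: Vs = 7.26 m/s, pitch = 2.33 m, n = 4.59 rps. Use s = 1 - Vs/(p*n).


Formula: s = 1 - Vs / (p * n)
Step 1 — p * n = 2.33 * 4.59 = 10.6947
Step 2 — Vs / (p*n) = 7.26 / 10.6947 = 0.678841 (6 d.p.)
Step 3 — s = 1 - 0.678841 = 0.321159

0.321159


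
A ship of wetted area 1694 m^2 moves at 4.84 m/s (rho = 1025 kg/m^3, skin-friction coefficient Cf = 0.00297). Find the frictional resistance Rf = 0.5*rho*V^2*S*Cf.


Formula: Rf = 0.5 * rho * V^2 * S * Cf
Step 1 — V^2 = 4.84^2 = 23.4256
Step 2 — 0.5 * rho * V^2 = 0.5 * 1025 * 23.4256 = 12005.62
Step 3 — Rf = 12005.62 * 1694 * 0.00297 ≈ 60402 N (5 s.f.)

60402 N


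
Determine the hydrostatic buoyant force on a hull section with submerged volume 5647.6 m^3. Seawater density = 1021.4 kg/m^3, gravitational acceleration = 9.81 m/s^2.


Formula: Fb = rho * g * V
Substituting: Fb = 1021.4 * 9.81 * 5647.6
Intermediate: 1021.4 * 9.81 = 10019.934
Result: Fb = 10019.934 * 5647.6 ≈ 56589000 N (5 s.f.)

56589000 N


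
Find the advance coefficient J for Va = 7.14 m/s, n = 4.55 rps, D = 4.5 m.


Formula: J = Va / (n * D)
Step 1 — n * D = 4.55 * 4.5 = 20.475
Step 2 — J = 7.14 / 20.475 ≈ 0.34872 (5 s.f.)

0.34872


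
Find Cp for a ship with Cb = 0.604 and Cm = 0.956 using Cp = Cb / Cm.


Formula: Cp = Cb / Cm
Substituting: Cp = 0.604 / 0.956
Result: Cp ≈ 0.63180 (5 s.f.)

0.63180


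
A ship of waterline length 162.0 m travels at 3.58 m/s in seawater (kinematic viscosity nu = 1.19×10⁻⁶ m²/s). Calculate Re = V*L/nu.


Formula: Re = V * L / nu
Step 1 — V * L = 3.58 * 162.0 = 579.96 m^2/s
Step 2 — Re = 579.96 / 1.19e-6 = 4.87e+08

4.87e+08


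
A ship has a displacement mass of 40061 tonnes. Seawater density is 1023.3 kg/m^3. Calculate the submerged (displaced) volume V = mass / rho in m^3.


Formula: V = mass / rho
Step 1 — convert tonnes to kg: 40061 t * 1000 = 40061000 kg
Step 2 — V = 40061000 / 1023.3 ≈ 39149 m^3 (5 s.f.)

39149 m^3


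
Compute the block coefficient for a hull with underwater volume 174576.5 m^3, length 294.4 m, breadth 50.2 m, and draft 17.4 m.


Formula: Cb = V / (L * B * T)
Step 1 — L * B * T = 294.4 * 50.2 * 17.4 = 257152.512 m^3
Step 2 — Cb = 174576.5 / 257152.512 ≈ 0.67888 (5 s.f.)

0.67888


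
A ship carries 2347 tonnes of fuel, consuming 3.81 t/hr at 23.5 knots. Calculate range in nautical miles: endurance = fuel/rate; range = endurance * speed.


Formula: endurance = fuel / rate; range = endurance * speed
Step 1 — endurance = 2347 / 3.81 = 616.0105 hours
Step 2 — range = 616.0105 * 23.5 ≈ 14476 nautical miles (5 s.f.)

14476 NM


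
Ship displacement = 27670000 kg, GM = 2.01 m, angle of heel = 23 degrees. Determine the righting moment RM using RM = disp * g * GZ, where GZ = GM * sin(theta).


Formula: GZ = GM * sin(theta); RM = disp * g * GZ
Step 1 — GZ = 2.01 * sin(23°) = 2.01 * 0.390731 = 0.785369 m
Step 2 — RM = 27670000 * 9.81 * 0.785369 ≈ 213180000 N·m (5 s.f.)

213180000 N·m


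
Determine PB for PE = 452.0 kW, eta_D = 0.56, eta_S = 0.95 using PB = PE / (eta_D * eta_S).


Formula: PB = PE / (eta_D * eta_S)
Step 1 — combined efficiency = eta_D * eta_S = 0.56 * 0.95 = 0.532
Step 2 — PB = 452.0 / 0.532 ≈ 849.62 kW (5 s.f.)

849.62 kW


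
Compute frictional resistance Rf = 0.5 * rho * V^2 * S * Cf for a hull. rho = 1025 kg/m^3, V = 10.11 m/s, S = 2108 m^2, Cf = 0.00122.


Formula: Rf = 0.5 * rho * V^2 * S * Cf
Step 1 — V^2 = 10.11^2 = 102.2121
Step 2 — 0.5 * rho * V^2 = 0.5 * 1025 * 102.2121 = 52383.70125
Step 3 — Rf = 52383.70125 * 2108 * 0.00122 ≈ 134720 N (5 s.f.)

134720 N


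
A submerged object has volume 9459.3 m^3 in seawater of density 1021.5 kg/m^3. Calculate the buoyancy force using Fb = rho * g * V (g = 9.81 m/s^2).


Formula: Fb = rho * g * V
Substituting: Fb = 1021.5 * 9.81 * 9459.3
Intermediate: 1021.5 * 9.81 = 10020.915
Result: Fb = 10020.915 * 9459.3 ≈ 94791000 N (5 s.f.)

94791000 N


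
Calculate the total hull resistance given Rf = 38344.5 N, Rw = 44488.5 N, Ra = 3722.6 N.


Formula: Rt = Rf + Rw + Ra
Substituting: Rt = 38344.5 + 44488.5 + 3722.6
Result: Rt = 86555.6 N

86555.6 N


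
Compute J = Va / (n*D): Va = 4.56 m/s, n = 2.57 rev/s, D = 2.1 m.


Formula: J = Va / (n * D)
Step 1 — n * D = 2.57 * 2.1 = 5.397
Step 2 — J = 4.56 / 5.397 ≈ 0.84491 (5 s.f.)

0.84491


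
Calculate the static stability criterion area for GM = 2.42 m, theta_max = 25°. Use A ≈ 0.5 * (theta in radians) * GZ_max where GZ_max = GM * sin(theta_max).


Formula: GZ_max = GM * sin(theta); Area = 0.5 * theta_rad * GZ_max
Step 1 — GZ_max = 2.42 * sin(25°) = 2.42 * 0.422618 = 1.022736 m
Step 2 — theta_rad = 25 * pi/180 = 0.436332 rad
Step 3 — Area = 0.5 * 0.436332 * 1.022736 ≈ 0.22313 m·rad (5 s.f.)

0.22313 m·rad


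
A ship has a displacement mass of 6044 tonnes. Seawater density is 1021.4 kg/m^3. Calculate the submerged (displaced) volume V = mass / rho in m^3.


Formula: V = mass / rho
Step 1 — convert tonnes to kg: 6044 t * 1000 = 6044000 kg
Step 2 — V = 6044000 / 1021.4 ≈ 5917.4 m^3 (5 s.f.)

5917.4 m^3


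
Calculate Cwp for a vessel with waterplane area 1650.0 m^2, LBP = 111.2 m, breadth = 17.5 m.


Formula: Cwp = Aw / (L * B)
Step 1 — L * B = 111.2 * 17.5 = 1946.0 m^2
Step 2 — Cwp = 1650.0 / 1946.0 ≈ 0.84789 (5 s.f.)

0.84789


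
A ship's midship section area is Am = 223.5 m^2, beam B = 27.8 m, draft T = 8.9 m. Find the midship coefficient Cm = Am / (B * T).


Formula: Cm = Am / (B * T)
Step 1 — B * T = 27.8 * 8.9 = 247.42 m^2
Step 2 — Cm = 223.5 / 247.42 ≈ 0.90332 (5 s.f.)

0.90332


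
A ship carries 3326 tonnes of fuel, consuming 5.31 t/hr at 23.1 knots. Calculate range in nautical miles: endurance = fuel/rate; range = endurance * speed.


Formula: endurance = fuel / rate; range = endurance * speed
Step 1 — endurance = 3326 / 5.31 = 626.3653 hours
Step 2 — range = 626.3653 * 23.1 ≈ 14469 nautical miles (5 s.f.)

14469 NM


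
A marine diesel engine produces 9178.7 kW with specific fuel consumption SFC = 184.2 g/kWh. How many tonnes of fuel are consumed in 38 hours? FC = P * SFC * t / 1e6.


Formula: FC (tonnes) = P * SFC * t / 1,000,000
Step 1 — P * SFC * t = 9178.7 * 184.2 * 38 = 64247228.52 g
Step 2 — FC (tonnes) = 64247228.52 / 1,000,000 ≈ 64.247 tonnes (5 s.f.)

64.247 tonnes


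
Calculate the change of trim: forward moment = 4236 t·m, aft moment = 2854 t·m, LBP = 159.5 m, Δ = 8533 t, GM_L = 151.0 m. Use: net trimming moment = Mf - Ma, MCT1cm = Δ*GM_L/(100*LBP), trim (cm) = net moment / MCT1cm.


Formula: net trimming moment = Mf - Ma; MCT1cm = Δ*GM_L/(100*LBP); trim = net moment / MCT1cm
Step 1 — net trimming moment = 4236 - 2854 = 1382 t·m
Step 2 — MCT1cm = 8533 * 151.0 / (100 * 159.5) = 80.7826 t·m/cm
Step 3 — trim = 1382 / 80.7826 ≈ 17.108 cm (5 s.f.)

17.108 cm


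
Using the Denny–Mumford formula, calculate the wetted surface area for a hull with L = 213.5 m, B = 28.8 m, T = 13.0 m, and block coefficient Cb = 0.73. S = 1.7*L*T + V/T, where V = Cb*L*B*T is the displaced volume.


Formula: S = 1.7*L*T + V/T with V = Cb*L*B*T, i.e. S = L * (1.7*T + Cb*B)
Step 1 — 1.7*T = 1.7 * 13.0 = 22.1 m
Step 2 — Cb*B = 0.73 * 28.8 = 21.024 m
Step 3 — 1.7*T + Cb*B = 22.1 + 21.024 = 43.124 m
Step 4 — S = 213.5 * 43.124 ≈ 9207.0 m^2 (5 s.f.)

9207.0 m^2


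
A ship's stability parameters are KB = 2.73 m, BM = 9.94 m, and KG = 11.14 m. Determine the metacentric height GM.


Formula: GM = KB + BM - KG
Step 1 — KM = KB + BM = 2.73 + 9.94 = 12.67 m
Step 2 — GM = KM - KG = 12.67 - 11.14 = 1.53 m

1.53 m


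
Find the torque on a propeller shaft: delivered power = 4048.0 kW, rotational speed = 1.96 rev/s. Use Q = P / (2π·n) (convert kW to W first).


Formula: Q = P_W / (2 * pi * n)
Step 1 — P_W = 4048.0 kW * 1000 = 4048000.0 W
Step 2 — 2 * pi * n = 2 * pi * 1.96 = 12.315043
Step 3 — Q = 4048000.0 / 12.315043 ≈ 328700 N·m (5 s.f.)

328700 N·m


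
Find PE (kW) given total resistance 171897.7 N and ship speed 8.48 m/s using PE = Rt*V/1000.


Formula: PE = Rt * V / 1000 (kW)
Step 1 — PE (W) = 171897.7 * 8.48 = 1457692.496 W
Step 2 — PE (kW) = 1457692.496 / 1000 ≈ 1457.7 kW (5 s.f.)

1457.7 kW


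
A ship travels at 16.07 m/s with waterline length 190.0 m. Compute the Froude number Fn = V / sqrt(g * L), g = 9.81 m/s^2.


Formula: Fn = V / sqrt(g * L)
Step 1 — g * L = 9.81 * 190.0 = 1863.9
Step 2 — sqrt(g * L) = sqrt(1863.9) = 43.172908
Step 3 — Fn = 16.07 / 43.172908 ≈ 0.37222 (5 s.f.)

0.37222


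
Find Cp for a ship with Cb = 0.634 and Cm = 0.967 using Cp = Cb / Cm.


Formula: Cp = Cb / Cm
Substituting: Cp = 0.634 / 0.967
Result: Cp ≈ 0.65564 (5 s.f.)

0.65564


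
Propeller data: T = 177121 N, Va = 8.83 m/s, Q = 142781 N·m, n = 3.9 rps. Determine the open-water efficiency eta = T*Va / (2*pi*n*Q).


Formula: eta = T * Va / (2 * pi * n * Q)
Step 1 — numerator = T * Va = 177121 * 8.83 = 1563978.43
Step 2 — 2 * pi * n = 2 * pi * 3.9 = 24.504423
Step 3 — denominator = 24.504423 * 142781 = 3498766.02
Step 4 — eta = 1563978.43 / 3498766.02 ≈ 0.44701 (5 s.f.)

0.44701


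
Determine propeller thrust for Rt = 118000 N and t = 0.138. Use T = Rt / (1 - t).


Formula: T = Rt / (1 - t)
Step 1 — (1 - t) = 1 - 0.138 = 0.862
Step 2 — T = 118000 / 0.862 ≈ 136890 N (5 s.f.)

136890 N


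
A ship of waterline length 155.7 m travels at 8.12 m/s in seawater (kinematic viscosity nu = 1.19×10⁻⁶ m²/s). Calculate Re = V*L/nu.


Formula: Re = V * L / nu
Step 1 — V * L = 8.12 * 155.7 = 1264.284 m^2/s
Step 2 — Re = 1264.284 / 1.19e-6 = 1.06e+09

1.06e+09


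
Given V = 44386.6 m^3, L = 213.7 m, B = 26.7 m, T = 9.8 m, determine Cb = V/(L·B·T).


Formula: Cb = V / (L * B * T)
Step 1 — L * B * T = 213.7 * 26.7 * 9.8 = 55916.742 m^3
Step 2 — Cb = 44386.6 / 55916.742 ≈ 0.79380 (5 s.f.)

0.79380


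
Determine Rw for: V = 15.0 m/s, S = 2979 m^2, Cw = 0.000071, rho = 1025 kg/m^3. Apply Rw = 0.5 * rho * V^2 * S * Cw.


Formula: Rw = 0.5 * rho * V^2 * S * Cw
Step 1 — V^2 = 15.0^2 = 225.0
Step 2 — 0.5 * rho * V^2 = 0.5 * 1025 * 225.0 = 115312.5
Step 3 — Rw = 115312.5 * 2979 * 0.000071 ≈ 24390 N (5 s.f.)

24390 N


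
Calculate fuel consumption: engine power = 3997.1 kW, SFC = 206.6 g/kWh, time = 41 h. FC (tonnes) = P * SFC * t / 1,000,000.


Formula: FC (tonnes) = P * SFC * t / 1,000,000
Step 1 — P * SFC * t = 3997.1 * 206.6 * 41 = 33857835.26 g
Step 2 — FC (tonnes) = 33857835.26 / 1,000,000 ≈ 33.858 tonnes (5 s.f.)

33.858 tonnes


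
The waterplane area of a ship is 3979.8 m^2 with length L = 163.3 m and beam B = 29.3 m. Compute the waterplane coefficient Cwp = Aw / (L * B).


Formula: Cwp = Aw / (L * B)
Step 1 — L * B = 163.3 * 29.3 = 4784.69 m^2
Step 2 — Cwp = 3979.8 / 4784.69 ≈ 0.83178 (5 s.f.)

0.83178


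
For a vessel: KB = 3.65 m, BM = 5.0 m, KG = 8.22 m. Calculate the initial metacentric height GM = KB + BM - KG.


Formula: GM = KB + BM - KG
Step 1 — KM = KB + BM = 3.65 + 5.0 = 8.65 m
Step 2 — GM = KM - KG = 8.65 - 8.22 = 0.43 m

0.43 m


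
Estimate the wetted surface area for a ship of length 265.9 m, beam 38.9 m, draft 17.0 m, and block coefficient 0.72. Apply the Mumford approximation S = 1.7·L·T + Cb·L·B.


Formula: S = 1.7*L*T + V/T with V = Cb*L*B*T, i.e. S = L * (1.7*T + Cb*B)
Step 1 — 1.7*T = 1.7 * 17.0 = 28.9 m
Step 2 — Cb*B = 0.72 * 38.9 = 28.008 m
Step 3 — 1.7*T + Cb*B = 28.9 + 28.008 = 56.908 m
Step 4 — S = 265.9 * 56.908 ≈ 15132 m^2 (5 s.f.)

15132 m^2


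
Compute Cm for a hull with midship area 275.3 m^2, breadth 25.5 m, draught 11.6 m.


Formula: Cm = Am / (B * T)
Step 1 — B * T = 25.5 * 11.6 = 295.8 m^2
Step 2 — Cm = 275.3 / 295.8 ≈ 0.93070 (5 s.f.)

0.93070


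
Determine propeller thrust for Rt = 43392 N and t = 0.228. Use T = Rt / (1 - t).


Formula: T = Rt / (1 - t)
Step 1 — (1 - t) = 1 - 0.228 = 0.772
Step 2 — T = 43392 / 0.772 ≈ 56207 N (5 s.f.)

56207 N


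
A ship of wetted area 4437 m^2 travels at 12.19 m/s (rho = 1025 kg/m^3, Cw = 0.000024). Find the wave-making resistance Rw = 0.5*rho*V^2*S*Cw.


Formula: Rw = 0.5 * rho * V^2 * S * Cw
Step 1 — V^2 = 12.19^2 = 148.5961
Step 2 — 0.5 * rho * V^2 = 0.5 * 1025 * 148.5961 = 76155.50125
Step 3 — Rw = 76155.50125 * 4437 * 0.000024 ≈ 8109.6 N (5 s.f.)

8109.6 N


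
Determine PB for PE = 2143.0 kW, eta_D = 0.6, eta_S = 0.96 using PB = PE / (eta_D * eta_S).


Formula: PB = PE / (eta_D * eta_S)
Step 1 — combined efficiency = eta_D * eta_S = 0.6 * 0.96 = 0.576
Step 2 — PB = 2143.0 / 0.576 ≈ 3720.5 kW (5 s.f.)

3720.5 kW


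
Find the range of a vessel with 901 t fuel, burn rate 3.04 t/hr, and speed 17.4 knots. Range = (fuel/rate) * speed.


Formula: endurance = fuel / rate; range = endurance * speed
Step 1 — endurance = 901 / 3.04 = 296.3816 hours
Step 2 — range = 296.3816 * 17.4 ≈ 5157.0 nautical miles (5 s.f.)

5157.0 NM


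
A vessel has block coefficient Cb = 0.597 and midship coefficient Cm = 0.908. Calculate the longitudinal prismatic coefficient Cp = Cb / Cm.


Formula: Cp = Cb / Cm
Substituting: Cp = 0.597 / 0.908
Result: Cp ≈ 0.65749 (5 s.f.)

0.65749


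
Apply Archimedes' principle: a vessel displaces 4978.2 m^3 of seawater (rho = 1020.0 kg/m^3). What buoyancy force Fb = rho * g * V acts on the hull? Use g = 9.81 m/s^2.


Formula: Fb = rho * g * V
Substituting: Fb = 1020.0 * 9.81 * 4978.2
Intermediate: 1020.0 * 9.81 = 10006.2
Result: Fb = 10006.2 * 4978.2 ≈ 49813000 N (5 s.f.)

49813000 N


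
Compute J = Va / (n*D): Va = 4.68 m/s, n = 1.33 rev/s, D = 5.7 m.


Formula: J = Va / (n * D)
Step 1 — n * D = 1.33 * 5.7 = 7.581
Step 2 — J = 4.68 / 7.581 ≈ 0.61733 (5 s.f.)

0.61733


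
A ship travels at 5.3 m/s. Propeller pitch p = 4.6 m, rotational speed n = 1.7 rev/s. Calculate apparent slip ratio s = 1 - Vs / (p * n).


Formula: s = 1 - Vs / (p * n)
Step 1 — p * n = 4.6 * 1.7 = 7.82
Step 2 — Vs / (p*n) = 5.3 / 7.82 = 0.677749 (6 d.p.)
Step 3 — s = 1 - 0.677749 = 0.322251

0.322251
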